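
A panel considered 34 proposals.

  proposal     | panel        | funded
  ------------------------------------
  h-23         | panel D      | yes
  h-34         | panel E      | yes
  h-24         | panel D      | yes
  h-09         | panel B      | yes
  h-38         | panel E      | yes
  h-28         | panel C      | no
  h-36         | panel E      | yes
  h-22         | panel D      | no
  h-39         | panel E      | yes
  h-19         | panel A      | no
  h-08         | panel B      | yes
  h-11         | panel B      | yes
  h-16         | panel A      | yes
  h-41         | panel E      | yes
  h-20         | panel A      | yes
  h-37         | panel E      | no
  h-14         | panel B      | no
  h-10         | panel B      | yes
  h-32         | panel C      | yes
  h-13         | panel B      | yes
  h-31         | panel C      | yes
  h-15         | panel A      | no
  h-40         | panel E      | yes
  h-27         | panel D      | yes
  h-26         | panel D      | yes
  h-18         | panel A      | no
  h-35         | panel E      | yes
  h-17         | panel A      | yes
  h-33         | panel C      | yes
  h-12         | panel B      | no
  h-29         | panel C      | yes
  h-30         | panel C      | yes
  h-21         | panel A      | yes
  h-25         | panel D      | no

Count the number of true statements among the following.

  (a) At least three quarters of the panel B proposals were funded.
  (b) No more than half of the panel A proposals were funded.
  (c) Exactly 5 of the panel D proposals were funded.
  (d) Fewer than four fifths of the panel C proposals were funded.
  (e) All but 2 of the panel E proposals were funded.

0

(a) panel B: |A| = 7, |A ∩ B| = 5; needs |A ∩ B| / |A| ≥ 3/4 — false.
(b) panel A: |A| = 7, |A ∩ B| = 4; needs |A ∩ B| ≤ |A ∖ B| — false.
(c) panel D: |A| = 6, |A ∩ B| = 4; needs |A ∩ B| = 5 — false.
(d) panel C: |A| = 6, |A ∩ B| = 5; needs |A ∩ B| / |A| < 4/5 — false.
(e) panel E: |A| = 8, |A ∩ B| = 7; needs |A ∖ B| = 2 — false.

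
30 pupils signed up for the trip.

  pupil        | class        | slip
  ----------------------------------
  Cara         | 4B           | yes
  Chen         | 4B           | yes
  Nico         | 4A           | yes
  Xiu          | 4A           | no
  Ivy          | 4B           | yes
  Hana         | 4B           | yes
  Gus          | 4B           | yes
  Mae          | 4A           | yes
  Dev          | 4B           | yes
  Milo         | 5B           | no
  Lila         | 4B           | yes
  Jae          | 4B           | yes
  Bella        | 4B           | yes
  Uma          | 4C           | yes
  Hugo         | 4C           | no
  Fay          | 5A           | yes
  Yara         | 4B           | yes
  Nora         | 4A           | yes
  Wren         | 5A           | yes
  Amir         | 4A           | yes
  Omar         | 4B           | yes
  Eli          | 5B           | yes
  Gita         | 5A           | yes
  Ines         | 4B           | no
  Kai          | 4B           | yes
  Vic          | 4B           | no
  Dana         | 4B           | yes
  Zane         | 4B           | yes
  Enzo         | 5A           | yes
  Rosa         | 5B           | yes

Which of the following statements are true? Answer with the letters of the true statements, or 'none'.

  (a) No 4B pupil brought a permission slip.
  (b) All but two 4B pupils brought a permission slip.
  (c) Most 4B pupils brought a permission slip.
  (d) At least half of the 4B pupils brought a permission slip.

|A| = 16, |A ∩ B| = 14, |A ∖ B| = 2.
(a) A ∩ B = ∅ (|A ∩ B| = 0): fails.
(b) |A ∖ B| = 2: holds.
(c) |A ∩ B| > |A ∖ B|: holds.
(d) |A ∩ B| ≥ |A ∖ B|: holds.

(b), (c), (d)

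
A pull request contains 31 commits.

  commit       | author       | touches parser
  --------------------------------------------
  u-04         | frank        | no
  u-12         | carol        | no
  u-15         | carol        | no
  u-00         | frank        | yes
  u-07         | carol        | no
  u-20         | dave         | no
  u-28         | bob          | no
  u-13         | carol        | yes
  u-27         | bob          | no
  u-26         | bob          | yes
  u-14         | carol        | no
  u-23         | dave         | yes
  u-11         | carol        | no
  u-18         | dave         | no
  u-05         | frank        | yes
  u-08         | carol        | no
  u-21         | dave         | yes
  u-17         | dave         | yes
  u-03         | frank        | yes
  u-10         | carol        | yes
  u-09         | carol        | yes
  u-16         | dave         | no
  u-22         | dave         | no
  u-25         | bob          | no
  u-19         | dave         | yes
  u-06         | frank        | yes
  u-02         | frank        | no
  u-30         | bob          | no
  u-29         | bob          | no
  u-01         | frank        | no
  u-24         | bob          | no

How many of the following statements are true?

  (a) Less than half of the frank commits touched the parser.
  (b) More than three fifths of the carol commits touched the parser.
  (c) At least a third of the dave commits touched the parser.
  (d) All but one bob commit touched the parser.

1

(a) frank: |A| = 7, |A ∩ B| = 4; needs |A ∩ B| < |A ∖ B| — false.
(b) carol: |A| = 9, |A ∩ B| = 3; needs |A ∩ B| / |A| > 3/5 — false.
(c) dave: |A| = 8, |A ∩ B| = 4; needs |A ∩ B| / |A| ≥ 1/3 — true.
(d) bob: |A| = 7, |A ∩ B| = 1; needs |A ∖ B| = 1 — false.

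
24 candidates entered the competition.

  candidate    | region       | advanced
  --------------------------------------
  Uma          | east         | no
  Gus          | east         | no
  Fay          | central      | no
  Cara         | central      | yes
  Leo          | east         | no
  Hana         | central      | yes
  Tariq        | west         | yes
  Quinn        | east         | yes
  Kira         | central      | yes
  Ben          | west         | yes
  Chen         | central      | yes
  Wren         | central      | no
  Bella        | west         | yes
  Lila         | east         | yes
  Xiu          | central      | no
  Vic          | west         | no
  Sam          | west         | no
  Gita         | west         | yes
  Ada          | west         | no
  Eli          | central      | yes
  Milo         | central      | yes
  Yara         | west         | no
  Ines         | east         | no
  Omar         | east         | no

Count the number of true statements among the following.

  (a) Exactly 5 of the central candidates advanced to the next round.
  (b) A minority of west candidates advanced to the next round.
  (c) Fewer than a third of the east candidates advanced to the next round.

(a) central: |A| = 9, |A ∩ B| = 6; needs |A ∩ B| = 5 — false.
(b) west: |A| = 8, |A ∩ B| = 4; needs |A ∩ B| < |A ∖ B| — false.
(c) east: |A| = 7, |A ∩ B| = 2; needs |A ∩ B| / |A| < 1/3 — true.

1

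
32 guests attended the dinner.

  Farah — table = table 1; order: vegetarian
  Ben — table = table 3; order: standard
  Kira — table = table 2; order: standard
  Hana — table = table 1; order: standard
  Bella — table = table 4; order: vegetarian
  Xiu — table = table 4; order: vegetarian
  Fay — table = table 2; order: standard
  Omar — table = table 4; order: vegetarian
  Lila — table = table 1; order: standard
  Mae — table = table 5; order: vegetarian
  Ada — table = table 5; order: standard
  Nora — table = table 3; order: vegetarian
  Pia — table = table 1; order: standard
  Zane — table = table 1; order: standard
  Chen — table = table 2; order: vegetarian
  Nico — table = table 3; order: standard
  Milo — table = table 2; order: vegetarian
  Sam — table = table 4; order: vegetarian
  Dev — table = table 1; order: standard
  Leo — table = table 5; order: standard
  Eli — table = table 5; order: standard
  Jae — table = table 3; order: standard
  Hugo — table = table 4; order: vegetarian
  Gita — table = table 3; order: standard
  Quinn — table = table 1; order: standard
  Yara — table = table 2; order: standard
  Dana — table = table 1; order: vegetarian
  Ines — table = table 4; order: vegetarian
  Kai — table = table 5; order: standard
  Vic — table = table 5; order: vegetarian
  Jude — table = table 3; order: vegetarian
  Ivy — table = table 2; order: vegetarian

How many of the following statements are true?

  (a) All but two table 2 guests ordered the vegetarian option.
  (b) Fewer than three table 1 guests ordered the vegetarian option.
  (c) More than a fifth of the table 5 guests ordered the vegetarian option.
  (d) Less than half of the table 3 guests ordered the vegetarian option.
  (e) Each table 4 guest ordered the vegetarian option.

4

(a) table 2: |A| = 6, |A ∩ B| = 3; needs |A ∖ B| = 2 — false.
(b) table 1: |A| = 8, |A ∩ B| = 2; needs |A ∩ B| < 3 — true.
(c) table 5: |A| = 6, |A ∩ B| = 2; needs |A ∩ B| / |A| > 1/5 — true.
(d) table 3: |A| = 6, |A ∩ B| = 2; needs |A ∩ B| < |A ∖ B| — true.
(e) table 4: |A| = 6, |A ∩ B| = 6; needs A ⊆ B, i.e. every element of A is in B (|A ∖ B| = 0) — true.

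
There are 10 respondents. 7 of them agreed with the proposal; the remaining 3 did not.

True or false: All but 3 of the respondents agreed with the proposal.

The determiner here denotes the relation: |A ∖ B| = 3.
|A| = 10, |A ∩ B| = 7, |A ∖ B| = 3.
|A ∖ B| = 3, so the statement is true.

True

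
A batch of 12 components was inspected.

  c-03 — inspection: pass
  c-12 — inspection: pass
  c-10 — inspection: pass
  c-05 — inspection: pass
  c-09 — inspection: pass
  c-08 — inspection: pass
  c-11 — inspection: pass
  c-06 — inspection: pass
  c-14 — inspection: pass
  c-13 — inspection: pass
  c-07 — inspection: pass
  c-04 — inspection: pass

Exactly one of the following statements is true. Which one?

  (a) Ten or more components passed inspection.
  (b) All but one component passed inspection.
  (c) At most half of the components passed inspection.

(a)

|A| = 12, |A ∩ B| = 12, |A ∖ B| = 0.
(a) requires |A ∩ B| ≥ 10: true.
(b) requires |A ∖ B| = 1: false.
(c) requires |A ∩ B| ≤ |A ∖ B|: false.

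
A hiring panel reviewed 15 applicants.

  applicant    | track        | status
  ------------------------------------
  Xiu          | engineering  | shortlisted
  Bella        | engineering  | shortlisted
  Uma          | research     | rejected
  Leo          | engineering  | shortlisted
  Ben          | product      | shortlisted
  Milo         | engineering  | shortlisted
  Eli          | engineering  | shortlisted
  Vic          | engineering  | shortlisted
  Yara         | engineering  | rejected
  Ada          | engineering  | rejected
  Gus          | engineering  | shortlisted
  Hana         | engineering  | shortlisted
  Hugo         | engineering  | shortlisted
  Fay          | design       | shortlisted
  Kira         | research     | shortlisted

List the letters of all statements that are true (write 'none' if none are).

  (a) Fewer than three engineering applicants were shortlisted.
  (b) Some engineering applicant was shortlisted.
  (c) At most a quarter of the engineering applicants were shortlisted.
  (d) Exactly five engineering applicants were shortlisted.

(b)

|A| = 11, |A ∩ B| = 9, |A ∖ B| = 2.
(a) |A ∩ B| < 3: fails.
(b) A ∩ B ≠ ∅ (|A ∩ B| ≥ 1): holds.
(c) |A ∩ B| / |A| ≤ 1/4: fails.
(d) |A ∩ B| = 5: fails.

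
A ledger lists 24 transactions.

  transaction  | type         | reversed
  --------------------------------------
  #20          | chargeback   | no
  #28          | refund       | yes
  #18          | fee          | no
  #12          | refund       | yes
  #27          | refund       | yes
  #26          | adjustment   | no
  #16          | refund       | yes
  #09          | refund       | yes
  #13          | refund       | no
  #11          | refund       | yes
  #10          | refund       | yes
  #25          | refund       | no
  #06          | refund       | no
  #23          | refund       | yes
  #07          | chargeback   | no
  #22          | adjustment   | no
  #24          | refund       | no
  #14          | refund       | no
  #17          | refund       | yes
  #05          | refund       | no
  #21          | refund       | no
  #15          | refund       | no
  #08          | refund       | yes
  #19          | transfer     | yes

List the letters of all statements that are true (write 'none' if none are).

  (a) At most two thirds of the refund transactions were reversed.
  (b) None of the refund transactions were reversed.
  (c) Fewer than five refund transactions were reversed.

|A| = 18, |A ∩ B| = 10, |A ∖ B| = 8.
(a) |A ∩ B| / |A| ≤ 2/3: holds.
(b) A ∩ B = ∅ (|A ∩ B| = 0): fails.
(c) |A ∩ B| < 5: fails.

(a)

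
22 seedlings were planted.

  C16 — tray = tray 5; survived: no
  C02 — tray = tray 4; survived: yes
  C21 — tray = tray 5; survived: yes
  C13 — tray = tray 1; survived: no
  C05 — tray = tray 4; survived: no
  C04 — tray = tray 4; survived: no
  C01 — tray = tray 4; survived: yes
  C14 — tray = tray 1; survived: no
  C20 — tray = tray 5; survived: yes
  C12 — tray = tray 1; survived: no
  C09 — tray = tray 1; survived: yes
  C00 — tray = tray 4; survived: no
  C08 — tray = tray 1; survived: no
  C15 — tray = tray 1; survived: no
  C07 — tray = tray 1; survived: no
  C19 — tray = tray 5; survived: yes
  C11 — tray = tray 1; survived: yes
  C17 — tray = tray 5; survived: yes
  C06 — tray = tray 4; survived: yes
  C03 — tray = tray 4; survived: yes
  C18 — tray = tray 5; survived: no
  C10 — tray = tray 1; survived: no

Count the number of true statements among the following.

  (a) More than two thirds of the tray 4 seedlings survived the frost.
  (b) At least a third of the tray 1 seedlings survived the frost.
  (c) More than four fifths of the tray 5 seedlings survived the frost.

(a) tray 4: |A| = 7, |A ∩ B| = 4; needs |A ∩ B| / |A| > 2/3 — false.
(b) tray 1: |A| = 9, |A ∩ B| = 2; needs |A ∩ B| / |A| ≥ 1/3 — false.
(c) tray 5: |A| = 6, |A ∩ B| = 4; needs |A ∩ B| / |A| > 4/5 — false.

0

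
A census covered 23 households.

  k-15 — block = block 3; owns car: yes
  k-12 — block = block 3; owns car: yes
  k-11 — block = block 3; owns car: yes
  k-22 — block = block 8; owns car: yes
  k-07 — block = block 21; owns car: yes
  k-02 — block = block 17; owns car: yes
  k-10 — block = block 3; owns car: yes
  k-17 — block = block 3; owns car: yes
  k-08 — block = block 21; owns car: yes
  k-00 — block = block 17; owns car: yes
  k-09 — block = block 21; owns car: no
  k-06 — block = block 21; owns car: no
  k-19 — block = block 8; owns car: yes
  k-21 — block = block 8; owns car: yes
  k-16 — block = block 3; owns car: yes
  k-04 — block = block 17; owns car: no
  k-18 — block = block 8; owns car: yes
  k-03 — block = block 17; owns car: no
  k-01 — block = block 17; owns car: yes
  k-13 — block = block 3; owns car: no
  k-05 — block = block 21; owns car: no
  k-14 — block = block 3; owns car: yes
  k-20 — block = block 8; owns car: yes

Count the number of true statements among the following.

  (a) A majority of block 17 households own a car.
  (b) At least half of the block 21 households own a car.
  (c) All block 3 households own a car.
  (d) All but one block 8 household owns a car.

(a) block 17: |A| = 5, |A ∩ B| = 3; needs |A ∩ B| > |A ∖ B| — true.
(b) block 21: |A| = 5, |A ∩ B| = 2; needs |A ∩ B| ≥ |A ∖ B| — false.
(c) block 3: |A| = 8, |A ∩ B| = 7; needs A ⊆ B, i.e. every element of A is in B (|A ∖ B| = 0) — false.
(d) block 8: |A| = 5, |A ∩ B| = 5; needs |A ∖ B| = 1 — false.

1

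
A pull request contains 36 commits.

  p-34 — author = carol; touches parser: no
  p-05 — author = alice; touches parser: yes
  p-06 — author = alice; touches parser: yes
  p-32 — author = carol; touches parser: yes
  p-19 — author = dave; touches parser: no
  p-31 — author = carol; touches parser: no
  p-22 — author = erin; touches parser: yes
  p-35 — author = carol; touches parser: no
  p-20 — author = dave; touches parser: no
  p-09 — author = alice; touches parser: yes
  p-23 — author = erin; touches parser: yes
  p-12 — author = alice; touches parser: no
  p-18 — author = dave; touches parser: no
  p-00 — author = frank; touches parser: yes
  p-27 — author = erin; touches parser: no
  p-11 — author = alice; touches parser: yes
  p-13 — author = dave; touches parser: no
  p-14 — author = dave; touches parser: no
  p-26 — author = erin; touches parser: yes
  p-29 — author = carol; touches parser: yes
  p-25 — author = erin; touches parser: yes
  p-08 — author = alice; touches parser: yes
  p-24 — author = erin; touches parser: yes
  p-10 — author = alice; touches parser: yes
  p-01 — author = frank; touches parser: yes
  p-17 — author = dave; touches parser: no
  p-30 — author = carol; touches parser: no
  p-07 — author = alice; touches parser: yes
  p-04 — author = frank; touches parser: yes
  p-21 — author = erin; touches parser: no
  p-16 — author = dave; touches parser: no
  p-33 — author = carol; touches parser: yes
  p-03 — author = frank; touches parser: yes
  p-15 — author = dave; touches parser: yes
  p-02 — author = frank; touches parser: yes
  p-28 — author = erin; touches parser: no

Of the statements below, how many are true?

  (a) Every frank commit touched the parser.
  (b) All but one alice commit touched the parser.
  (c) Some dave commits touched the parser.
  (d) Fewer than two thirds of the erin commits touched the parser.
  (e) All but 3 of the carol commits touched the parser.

4

(a) frank: |A| = 5, |A ∩ B| = 5; needs A ⊆ B, i.e. every element of A is in B (|A ∖ B| = 0) — true.
(b) alice: |A| = 8, |A ∩ B| = 7; needs |A ∖ B| = 1 — true.
(c) dave: |A| = 8, |A ∩ B| = 1; needs A ∩ B ≠ ∅ (|A ∩ B| ≥ 1) — true.
(d) erin: |A| = 8, |A ∩ B| = 5; needs |A ∩ B| / |A| < 2/3 — true.
(e) carol: |A| = 7, |A ∩ B| = 3; needs |A ∖ B| = 3 — false.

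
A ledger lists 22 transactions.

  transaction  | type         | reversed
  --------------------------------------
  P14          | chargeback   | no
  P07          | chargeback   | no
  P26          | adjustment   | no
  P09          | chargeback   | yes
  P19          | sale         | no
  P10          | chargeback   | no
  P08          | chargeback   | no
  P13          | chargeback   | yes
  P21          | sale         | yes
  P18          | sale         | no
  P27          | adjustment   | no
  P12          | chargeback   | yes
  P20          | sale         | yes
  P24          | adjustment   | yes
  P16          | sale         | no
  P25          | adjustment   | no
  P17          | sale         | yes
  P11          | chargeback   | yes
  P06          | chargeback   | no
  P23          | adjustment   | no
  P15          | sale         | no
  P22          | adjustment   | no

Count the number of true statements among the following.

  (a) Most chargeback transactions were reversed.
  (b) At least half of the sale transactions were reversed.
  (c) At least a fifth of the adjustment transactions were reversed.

(a) chargeback: |A| = 9, |A ∩ B| = 4; needs |A ∩ B| > |A ∖ B| — false.
(b) sale: |A| = 7, |A ∩ B| = 3; needs |A ∩ B| ≥ |A ∖ B| — false.
(c) adjustment: |A| = 6, |A ∩ B| = 1; needs |A ∩ B| / |A| ≥ 1/5 — false.

0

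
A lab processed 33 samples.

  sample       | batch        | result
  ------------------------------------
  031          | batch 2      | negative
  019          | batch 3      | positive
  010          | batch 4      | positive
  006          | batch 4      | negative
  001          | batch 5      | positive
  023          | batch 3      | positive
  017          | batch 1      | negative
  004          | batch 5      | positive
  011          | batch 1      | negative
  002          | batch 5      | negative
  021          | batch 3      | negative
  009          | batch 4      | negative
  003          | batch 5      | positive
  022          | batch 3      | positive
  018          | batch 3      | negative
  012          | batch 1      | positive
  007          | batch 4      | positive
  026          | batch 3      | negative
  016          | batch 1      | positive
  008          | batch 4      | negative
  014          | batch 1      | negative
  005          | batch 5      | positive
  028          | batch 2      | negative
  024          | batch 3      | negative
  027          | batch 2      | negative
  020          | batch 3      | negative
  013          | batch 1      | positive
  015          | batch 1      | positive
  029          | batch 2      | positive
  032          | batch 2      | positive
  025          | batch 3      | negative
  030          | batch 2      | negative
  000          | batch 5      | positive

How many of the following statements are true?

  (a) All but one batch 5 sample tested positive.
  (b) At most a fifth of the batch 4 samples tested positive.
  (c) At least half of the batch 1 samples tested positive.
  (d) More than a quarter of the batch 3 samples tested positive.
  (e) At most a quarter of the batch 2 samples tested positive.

3

(a) batch 5: |A| = 6, |A ∩ B| = 5; needs |A ∖ B| = 1 — true.
(b) batch 4: |A| = 5, |A ∩ B| = 2; needs |A ∩ B| / |A| ≤ 1/5 — false.
(c) batch 1: |A| = 7, |A ∩ B| = 4; needs |A ∩ B| ≥ |A ∖ B| — true.
(d) batch 3: |A| = 9, |A ∩ B| = 3; needs |A ∩ B| / |A| > 1/4 — true.
(e) batch 2: |A| = 6, |A ∩ B| = 2; needs |A ∩ B| / |A| ≤ 1/4 — false.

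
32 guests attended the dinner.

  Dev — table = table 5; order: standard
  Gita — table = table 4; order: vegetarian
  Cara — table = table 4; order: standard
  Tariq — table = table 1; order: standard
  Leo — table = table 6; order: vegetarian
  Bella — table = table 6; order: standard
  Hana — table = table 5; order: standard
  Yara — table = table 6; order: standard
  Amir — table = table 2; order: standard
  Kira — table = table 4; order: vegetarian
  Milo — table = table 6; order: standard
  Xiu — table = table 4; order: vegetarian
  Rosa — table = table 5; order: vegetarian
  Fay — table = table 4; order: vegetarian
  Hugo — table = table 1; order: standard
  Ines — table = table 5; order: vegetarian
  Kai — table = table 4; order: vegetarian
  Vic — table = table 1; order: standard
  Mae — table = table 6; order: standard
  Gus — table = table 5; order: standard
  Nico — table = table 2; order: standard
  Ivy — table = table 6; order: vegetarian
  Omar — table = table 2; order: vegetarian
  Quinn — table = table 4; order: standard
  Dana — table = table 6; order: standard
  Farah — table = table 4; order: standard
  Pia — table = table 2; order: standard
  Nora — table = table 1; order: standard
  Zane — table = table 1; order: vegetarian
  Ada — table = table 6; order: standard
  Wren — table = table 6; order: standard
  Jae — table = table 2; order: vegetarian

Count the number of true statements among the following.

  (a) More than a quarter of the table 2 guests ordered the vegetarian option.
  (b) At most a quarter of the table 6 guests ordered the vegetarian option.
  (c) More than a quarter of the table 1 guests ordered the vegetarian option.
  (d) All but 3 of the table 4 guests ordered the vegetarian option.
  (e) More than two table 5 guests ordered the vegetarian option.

3

(a) table 2: |A| = 5, |A ∩ B| = 2; needs |A ∩ B| / |A| > 1/4 — true.
(b) table 6: |A| = 9, |A ∩ B| = 2; needs |A ∩ B| / |A| ≤ 1/4 — true.
(c) table 1: |A| = 5, |A ∩ B| = 1; needs |A ∩ B| / |A| > 1/4 — false.
(d) table 4: |A| = 8, |A ∩ B| = 5; needs |A ∖ B| = 3 — true.
(e) table 5: |A| = 5, |A ∩ B| = 2; needs |A ∩ B| > 2 — false.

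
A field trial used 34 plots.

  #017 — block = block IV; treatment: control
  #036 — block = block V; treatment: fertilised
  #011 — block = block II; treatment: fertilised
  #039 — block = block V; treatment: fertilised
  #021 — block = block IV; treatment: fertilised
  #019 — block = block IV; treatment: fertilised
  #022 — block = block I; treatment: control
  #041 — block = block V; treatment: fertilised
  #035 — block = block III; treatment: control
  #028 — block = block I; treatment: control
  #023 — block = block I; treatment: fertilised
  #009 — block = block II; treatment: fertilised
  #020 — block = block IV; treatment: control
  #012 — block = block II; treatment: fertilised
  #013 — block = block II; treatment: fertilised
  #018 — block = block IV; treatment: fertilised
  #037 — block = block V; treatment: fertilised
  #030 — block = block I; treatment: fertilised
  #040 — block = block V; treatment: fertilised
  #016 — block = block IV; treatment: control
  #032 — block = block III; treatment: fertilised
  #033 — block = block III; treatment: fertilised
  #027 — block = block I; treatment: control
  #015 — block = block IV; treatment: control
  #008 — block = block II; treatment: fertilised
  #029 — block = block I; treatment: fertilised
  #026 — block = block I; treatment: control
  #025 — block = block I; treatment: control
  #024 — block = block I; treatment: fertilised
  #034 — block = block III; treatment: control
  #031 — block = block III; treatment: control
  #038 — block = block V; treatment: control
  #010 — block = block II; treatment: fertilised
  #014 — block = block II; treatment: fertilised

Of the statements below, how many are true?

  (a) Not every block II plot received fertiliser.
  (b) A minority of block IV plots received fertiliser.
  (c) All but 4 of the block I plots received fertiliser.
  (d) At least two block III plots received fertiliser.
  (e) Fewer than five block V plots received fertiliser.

(a) block II: |A| = 7, |A ∩ B| = 7; needs A ⊄ B (|A ∖ B| ≥ 1) — false.
(b) block IV: |A| = 7, |A ∩ B| = 3; needs |A ∩ B| < |A ∖ B| — true.
(c) block I: |A| = 9, |A ∩ B| = 4; needs |A ∖ B| = 4 — false.
(d) block III: |A| = 5, |A ∩ B| = 2; needs |A ∩ B| ≥ 2 — true.
(e) block V: |A| = 6, |A ∩ B| = 5; needs |A ∩ B| < 5 — false.

2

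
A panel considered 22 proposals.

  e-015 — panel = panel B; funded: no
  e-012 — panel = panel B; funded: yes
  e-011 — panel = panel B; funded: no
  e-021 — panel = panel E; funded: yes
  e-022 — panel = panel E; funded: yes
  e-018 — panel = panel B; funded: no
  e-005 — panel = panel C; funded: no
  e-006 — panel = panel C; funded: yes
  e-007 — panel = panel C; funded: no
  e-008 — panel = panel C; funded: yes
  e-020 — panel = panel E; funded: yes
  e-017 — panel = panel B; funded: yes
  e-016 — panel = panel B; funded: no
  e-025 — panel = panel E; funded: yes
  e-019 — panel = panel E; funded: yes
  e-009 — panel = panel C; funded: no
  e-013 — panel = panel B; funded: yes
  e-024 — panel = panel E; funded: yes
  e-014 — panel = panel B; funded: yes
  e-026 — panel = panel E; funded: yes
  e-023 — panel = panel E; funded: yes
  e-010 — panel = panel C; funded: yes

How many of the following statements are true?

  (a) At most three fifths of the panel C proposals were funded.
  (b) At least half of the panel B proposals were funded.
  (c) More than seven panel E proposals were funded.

(a) panel C: |A| = 6, |A ∩ B| = 3; needs |A ∩ B| / |A| ≤ 3/5 — true.
(b) panel B: |A| = 8, |A ∩ B| = 4; needs |A ∩ B| ≥ |A ∖ B| — true.
(c) panel E: |A| = 8, |A ∩ B| = 8; needs |A ∩ B| > 7 — true.

3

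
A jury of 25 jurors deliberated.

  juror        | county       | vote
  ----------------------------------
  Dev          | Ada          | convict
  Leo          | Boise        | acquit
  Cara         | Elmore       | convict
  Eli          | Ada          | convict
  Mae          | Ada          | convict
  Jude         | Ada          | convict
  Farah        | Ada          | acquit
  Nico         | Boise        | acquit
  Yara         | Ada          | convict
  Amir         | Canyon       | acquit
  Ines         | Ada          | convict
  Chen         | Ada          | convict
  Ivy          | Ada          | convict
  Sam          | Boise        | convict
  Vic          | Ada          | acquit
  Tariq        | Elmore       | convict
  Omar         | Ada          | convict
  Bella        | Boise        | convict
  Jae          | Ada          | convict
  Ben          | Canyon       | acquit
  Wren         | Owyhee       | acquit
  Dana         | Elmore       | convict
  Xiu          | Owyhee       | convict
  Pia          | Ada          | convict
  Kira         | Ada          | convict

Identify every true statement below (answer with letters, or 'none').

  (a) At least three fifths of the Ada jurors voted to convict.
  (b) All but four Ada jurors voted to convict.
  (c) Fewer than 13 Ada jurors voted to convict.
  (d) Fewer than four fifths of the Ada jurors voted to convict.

(a), (c)

|A| = 14, |A ∩ B| = 12, |A ∖ B| = 2.
(a) |A ∩ B| / |A| ≥ 3/5: holds.
(b) |A ∖ B| = 4: fails.
(c) |A ∩ B| < 13: holds.
(d) |A ∩ B| / |A| < 4/5: fails.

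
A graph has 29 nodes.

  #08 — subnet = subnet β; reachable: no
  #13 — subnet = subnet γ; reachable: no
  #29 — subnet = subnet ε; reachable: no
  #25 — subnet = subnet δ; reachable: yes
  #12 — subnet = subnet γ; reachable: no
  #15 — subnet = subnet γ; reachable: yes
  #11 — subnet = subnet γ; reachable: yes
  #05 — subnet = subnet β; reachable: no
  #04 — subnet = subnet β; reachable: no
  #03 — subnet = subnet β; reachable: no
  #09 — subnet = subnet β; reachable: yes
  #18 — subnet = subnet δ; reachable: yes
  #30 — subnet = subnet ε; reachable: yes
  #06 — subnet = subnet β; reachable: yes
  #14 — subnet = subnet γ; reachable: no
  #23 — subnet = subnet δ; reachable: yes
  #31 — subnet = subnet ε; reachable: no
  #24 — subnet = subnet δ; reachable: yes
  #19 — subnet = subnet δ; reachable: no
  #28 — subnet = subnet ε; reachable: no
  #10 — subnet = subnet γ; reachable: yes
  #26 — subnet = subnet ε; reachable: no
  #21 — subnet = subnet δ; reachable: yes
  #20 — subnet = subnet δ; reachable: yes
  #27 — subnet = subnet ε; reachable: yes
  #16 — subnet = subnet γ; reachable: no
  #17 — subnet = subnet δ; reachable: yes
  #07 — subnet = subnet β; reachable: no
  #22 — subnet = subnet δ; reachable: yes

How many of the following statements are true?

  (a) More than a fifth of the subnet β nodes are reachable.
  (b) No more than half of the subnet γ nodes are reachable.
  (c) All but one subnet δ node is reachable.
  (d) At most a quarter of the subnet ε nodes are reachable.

3

(a) subnet β: |A| = 7, |A ∩ B| = 2; needs |A ∩ B| / |A| > 1/5 — true.
(b) subnet γ: |A| = 7, |A ∩ B| = 3; needs |A ∩ B| ≤ |A ∖ B| — true.
(c) subnet δ: |A| = 9, |A ∩ B| = 8; needs |A ∖ B| = 1 — true.
(d) subnet ε: |A| = 6, |A ∩ B| = 2; needs |A ∩ B| / |A| ≤ 1/4 — false.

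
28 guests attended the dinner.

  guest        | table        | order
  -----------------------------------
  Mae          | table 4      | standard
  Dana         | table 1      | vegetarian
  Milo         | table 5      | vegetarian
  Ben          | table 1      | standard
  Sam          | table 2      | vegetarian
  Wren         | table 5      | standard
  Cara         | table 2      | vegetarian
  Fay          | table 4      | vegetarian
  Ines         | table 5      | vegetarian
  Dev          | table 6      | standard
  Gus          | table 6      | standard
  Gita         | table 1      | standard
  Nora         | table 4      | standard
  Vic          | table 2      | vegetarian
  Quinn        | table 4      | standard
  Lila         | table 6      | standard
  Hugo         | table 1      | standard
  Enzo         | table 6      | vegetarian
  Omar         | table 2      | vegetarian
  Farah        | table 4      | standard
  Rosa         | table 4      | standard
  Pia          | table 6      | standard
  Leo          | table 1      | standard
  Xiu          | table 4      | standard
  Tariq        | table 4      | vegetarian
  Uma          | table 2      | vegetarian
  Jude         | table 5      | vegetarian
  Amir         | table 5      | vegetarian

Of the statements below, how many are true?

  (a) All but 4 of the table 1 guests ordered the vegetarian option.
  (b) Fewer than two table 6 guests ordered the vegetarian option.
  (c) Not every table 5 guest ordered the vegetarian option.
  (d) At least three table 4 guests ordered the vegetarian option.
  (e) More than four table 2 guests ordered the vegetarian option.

(a) table 1: |A| = 5, |A ∩ B| = 1; needs |A ∖ B| = 4 — true.
(b) table 6: |A| = 5, |A ∩ B| = 1; needs |A ∩ B| < 2 — true.
(c) table 5: |A| = 5, |A ∩ B| = 4; needs A ⊄ B (|A ∖ B| ≥ 1) — true.
(d) table 4: |A| = 8, |A ∩ B| = 2; needs |A ∩ B| ≥ 3 — false.
(e) table 2: |A| = 5, |A ∩ B| = 5; needs |A ∩ B| > 4 — true.

4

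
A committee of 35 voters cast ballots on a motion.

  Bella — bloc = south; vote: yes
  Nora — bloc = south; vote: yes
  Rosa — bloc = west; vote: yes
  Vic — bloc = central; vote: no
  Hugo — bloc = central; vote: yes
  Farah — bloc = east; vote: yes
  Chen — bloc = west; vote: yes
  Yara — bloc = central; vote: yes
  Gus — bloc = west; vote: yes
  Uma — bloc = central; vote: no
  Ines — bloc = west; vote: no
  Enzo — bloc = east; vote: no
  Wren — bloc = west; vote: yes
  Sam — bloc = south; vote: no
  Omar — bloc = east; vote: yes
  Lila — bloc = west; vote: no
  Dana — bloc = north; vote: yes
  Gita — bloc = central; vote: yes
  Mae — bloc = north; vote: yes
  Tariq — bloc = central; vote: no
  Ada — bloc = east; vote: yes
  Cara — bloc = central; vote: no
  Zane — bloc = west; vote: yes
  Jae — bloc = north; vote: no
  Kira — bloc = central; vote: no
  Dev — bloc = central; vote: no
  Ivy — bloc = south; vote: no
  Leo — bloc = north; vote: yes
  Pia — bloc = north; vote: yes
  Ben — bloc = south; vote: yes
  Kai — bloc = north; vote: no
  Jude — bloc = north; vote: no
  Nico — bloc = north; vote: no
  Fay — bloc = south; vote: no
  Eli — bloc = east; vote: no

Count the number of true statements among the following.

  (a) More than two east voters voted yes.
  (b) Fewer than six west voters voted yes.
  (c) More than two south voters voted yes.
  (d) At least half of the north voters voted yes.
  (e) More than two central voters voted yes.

(a) east: |A| = 5, |A ∩ B| = 3; needs |A ∩ B| > 2 — true.
(b) west: |A| = 7, |A ∩ B| = 5; needs |A ∩ B| < 6 — true.
(c) south: |A| = 6, |A ∩ B| = 3; needs |A ∩ B| > 2 — true.
(d) north: |A| = 8, |A ∩ B| = 4; needs |A ∩ B| ≥ |A ∖ B| — true.
(e) central: |A| = 9, |A ∩ B| = 3; needs |A ∩ B| > 2 — true.

5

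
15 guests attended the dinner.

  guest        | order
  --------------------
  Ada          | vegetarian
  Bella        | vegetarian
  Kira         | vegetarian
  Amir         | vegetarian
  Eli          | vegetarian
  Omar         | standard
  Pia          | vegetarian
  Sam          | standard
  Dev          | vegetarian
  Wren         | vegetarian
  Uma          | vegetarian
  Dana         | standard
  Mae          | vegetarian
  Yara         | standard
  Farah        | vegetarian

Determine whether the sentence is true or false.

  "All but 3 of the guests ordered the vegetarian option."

'All but 3 of the guests ordered the vegetarian option' holds iff |A ∖ B| = 3.
|A| = 15, |A ∩ B| = 11, |A ∖ B| = 4.
|A ∖ B| = 4, so the statement is false.

False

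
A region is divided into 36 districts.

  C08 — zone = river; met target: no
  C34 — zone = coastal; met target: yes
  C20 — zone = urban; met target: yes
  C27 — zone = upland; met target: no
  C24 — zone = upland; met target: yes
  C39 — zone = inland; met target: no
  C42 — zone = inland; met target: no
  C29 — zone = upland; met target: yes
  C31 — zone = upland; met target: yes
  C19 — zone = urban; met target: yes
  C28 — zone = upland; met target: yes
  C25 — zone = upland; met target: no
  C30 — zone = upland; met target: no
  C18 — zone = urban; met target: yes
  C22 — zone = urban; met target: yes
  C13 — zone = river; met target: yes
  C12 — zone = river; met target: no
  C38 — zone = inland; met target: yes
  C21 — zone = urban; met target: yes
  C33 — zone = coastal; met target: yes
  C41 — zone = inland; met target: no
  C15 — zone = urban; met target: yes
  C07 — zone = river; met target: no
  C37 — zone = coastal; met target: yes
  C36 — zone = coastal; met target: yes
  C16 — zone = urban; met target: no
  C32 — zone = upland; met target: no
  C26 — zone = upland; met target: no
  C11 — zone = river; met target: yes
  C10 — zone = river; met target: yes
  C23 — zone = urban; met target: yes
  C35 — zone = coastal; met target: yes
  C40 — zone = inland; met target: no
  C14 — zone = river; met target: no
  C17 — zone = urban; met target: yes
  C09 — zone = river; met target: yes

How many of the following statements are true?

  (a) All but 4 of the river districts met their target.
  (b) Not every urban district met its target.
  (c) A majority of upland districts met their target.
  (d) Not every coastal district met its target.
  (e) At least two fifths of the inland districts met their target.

2

(a) river: |A| = 8, |A ∩ B| = 4; needs |A ∖ B| = 4 — true.
(b) urban: |A| = 9, |A ∩ B| = 8; needs A ⊄ B (|A ∖ B| ≥ 1) — true.
(c) upland: |A| = 9, |A ∩ B| = 4; needs |A ∩ B| > |A ∖ B| — false.
(d) coastal: |A| = 5, |A ∩ B| = 5; needs A ⊄ B (|A ∖ B| ≥ 1) — false.
(e) inland: |A| = 5, |A ∩ B| = 1; needs |A ∩ B| / |A| ≥ 2/5 — false.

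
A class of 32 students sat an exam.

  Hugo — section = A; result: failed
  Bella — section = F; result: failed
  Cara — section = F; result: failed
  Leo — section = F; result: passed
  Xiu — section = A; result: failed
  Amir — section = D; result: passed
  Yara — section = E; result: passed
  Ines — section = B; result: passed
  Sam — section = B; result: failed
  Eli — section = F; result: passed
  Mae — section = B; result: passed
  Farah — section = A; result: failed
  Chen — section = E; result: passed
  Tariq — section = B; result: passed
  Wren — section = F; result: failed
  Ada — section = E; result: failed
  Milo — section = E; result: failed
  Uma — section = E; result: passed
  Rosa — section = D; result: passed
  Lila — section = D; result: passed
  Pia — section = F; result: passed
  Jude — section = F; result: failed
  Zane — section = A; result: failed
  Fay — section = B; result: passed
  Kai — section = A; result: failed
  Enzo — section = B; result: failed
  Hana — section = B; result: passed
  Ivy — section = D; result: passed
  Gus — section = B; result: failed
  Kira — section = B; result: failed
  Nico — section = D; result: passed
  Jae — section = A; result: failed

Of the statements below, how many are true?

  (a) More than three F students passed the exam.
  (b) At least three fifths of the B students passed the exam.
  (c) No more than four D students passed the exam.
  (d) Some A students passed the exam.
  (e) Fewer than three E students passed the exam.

0

(a) F: |A| = 7, |A ∩ B| = 3; needs |A ∩ B| > 3 — false.
(b) B: |A| = 9, |A ∩ B| = 5; needs |A ∩ B| / |A| ≥ 3/5 — false.
(c) D: |A| = 5, |A ∩ B| = 5; needs |A ∩ B| ≤ 4 — false.
(d) A: |A| = 6, |A ∩ B| = 0; needs A ∩ B ≠ ∅ (|A ∩ B| ≥ 1) — false.
(e) E: |A| = 5, |A ∩ B| = 3; needs |A ∩ B| < 3 — false.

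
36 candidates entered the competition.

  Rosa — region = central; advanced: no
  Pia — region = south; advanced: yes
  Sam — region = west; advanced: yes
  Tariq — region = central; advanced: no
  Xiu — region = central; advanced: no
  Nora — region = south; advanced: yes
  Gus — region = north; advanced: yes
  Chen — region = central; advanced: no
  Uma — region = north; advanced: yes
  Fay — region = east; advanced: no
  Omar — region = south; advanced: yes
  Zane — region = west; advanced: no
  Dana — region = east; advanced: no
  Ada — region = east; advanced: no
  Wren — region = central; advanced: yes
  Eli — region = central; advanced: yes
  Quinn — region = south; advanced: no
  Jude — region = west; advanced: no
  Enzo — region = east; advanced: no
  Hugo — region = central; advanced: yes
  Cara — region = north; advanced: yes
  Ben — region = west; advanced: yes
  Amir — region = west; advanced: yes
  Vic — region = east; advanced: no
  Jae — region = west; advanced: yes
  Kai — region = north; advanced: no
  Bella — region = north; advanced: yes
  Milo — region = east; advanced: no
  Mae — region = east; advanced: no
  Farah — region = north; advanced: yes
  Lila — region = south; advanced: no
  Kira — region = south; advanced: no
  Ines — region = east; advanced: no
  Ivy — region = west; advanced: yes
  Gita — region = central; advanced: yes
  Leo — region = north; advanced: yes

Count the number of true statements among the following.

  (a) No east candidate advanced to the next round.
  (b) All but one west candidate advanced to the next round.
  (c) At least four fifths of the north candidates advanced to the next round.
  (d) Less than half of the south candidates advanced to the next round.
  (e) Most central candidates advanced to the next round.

2

(a) east: |A| = 8, |A ∩ B| = 0; needs A ∩ B = ∅ (|A ∩ B| = 0) — true.
(b) west: |A| = 7, |A ∩ B| = 5; needs |A ∖ B| = 1 — false.
(c) north: |A| = 7, |A ∩ B| = 6; needs |A ∩ B| / |A| ≥ 4/5 — true.
(d) south: |A| = 6, |A ∩ B| = 3; needs |A ∩ B| < |A ∖ B| — false.
(e) central: |A| = 8, |A ∩ B| = 4; needs |A ∩ B| > |A ∖ B| — false.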